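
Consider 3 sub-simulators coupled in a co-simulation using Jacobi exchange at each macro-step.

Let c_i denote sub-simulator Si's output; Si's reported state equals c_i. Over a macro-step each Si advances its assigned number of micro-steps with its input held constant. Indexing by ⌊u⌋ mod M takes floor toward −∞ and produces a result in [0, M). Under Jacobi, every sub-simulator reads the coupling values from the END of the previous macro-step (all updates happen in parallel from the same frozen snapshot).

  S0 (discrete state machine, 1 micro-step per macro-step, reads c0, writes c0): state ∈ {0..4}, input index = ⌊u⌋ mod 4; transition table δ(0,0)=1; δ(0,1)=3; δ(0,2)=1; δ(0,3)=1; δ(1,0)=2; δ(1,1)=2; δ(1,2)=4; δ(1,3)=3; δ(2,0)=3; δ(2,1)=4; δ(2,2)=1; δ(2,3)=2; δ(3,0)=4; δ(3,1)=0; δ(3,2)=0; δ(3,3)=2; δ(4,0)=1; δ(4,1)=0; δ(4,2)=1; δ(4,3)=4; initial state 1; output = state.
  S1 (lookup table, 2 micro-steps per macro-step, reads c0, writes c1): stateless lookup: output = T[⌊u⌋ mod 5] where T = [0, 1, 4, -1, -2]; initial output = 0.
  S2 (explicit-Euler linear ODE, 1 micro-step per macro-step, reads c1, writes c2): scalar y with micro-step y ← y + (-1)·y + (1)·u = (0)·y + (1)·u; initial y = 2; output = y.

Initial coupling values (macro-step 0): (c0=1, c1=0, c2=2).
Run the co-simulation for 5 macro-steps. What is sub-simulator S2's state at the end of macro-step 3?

macro 1: S0 reads c0=1 → after 1×micro: 2; S1 reads c0=1 → after 2×micro: 1; S2 reads c1=0 → after 1×micro: 0 ⇒ (c0=2, c1=1, c2=0)
macro 2: S0 reads c0=2 → after 1×micro: 1; S1 reads c0=2 → after 2×micro: 4; S2 reads c1=1 → after 1×micro: 1 ⇒ (c0=1, c1=4, c2=1)
macro 3: S0 reads c0=1 → after 1×micro: 2; S1 reads c0=1 → after 2×micro: 1; S2 reads c1=4 → after 1×micro: 4 ⇒ (c0=2, c1=1, c2=4)
macro 4: S0 reads c0=2 → after 1×micro: 1; S1 reads c0=2 → after 2×micro: 4; S2 reads c1=1 → after 1×micro: 1 ⇒ (c0=1, c1=4, c2=1)
macro 5: S0 reads c0=1 → after 1×micro: 2; S1 reads c0=1 → after 2×micro: 1; S2 reads c1=4 → after 1×micro: 4 ⇒ (c0=2, c1=1, c2=4)

S2 state at macro-step 3 = 4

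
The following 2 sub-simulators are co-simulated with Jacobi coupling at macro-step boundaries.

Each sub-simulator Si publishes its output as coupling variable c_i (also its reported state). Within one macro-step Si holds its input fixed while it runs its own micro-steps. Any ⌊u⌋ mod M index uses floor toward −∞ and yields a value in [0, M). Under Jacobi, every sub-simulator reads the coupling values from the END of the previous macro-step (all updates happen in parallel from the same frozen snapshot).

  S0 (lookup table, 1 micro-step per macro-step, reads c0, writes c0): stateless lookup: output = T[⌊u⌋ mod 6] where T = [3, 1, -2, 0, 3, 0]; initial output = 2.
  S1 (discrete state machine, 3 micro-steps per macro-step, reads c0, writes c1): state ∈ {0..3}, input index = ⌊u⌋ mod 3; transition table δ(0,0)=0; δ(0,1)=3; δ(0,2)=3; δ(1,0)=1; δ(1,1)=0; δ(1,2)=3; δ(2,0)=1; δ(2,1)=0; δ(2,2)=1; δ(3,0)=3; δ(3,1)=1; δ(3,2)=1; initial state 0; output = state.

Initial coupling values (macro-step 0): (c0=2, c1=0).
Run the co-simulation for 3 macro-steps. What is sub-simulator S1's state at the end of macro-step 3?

macro 1: S0 reads c0=2 → after 1×micro: -2; S1 reads c0=2 → after 3×micro: 3 ⇒ (c0=-2, c1=3)
macro 2: S0 reads c0=-2 → after 1×micro: 3; S1 reads c0=-2 → after 3×micro: 3 ⇒ (c0=3, c1=3)
macro 3: S0 reads c0=3 → after 1×micro: 0; S1 reads c0=3 → after 3×micro: 3 ⇒ (c0=0, c1=3)

S1 state at macro-step 3 = 3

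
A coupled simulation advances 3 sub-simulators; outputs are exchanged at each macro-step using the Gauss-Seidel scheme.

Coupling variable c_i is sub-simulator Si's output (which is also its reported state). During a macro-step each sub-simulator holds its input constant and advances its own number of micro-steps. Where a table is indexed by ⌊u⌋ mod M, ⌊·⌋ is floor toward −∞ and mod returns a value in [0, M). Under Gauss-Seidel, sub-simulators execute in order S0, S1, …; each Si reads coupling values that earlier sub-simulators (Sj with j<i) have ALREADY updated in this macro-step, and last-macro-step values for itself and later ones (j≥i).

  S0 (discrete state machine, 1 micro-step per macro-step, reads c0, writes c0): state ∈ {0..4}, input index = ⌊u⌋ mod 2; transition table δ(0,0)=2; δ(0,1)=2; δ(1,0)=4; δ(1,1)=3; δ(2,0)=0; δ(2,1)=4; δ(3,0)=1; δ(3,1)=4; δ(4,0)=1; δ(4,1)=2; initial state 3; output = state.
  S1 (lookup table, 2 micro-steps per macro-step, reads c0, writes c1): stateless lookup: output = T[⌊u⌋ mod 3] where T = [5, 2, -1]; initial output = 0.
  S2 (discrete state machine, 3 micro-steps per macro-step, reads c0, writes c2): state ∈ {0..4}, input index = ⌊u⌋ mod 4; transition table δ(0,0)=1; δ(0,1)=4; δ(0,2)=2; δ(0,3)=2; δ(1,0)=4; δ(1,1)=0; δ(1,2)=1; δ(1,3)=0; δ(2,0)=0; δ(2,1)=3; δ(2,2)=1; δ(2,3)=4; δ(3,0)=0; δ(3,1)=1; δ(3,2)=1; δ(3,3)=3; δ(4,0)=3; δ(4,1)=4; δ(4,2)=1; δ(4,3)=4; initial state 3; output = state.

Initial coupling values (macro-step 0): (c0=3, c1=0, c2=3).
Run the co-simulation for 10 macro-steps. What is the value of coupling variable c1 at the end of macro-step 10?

macro 1: S0 reads c0=3 → after 1×micro: 4; S1 reads c0=4 → after 2×micro: 2; S2 reads c0=4 → after 3×micro: 4 ⇒ (c0=4, c1=2, c2=4)
macro 2: S0 reads c0=4 → after 1×micro: 1; S1 reads c0=1 → after 2×micro: 2; S2 reads c0=1 → after 3×micro: 4 ⇒ (c0=1, c1=2, c2=4)
macro 3: S0 reads c0=1 → after 1×micro: 3; S1 reads c0=3 → after 2×micro: 5; S2 reads c0=3 → after 3×micro: 4 ⇒ (c0=3, c1=5, c2=4)
macro 4: S0 reads c0=3 → after 1×micro: 4; S1 reads c0=4 → after 2×micro: 2; S2 reads c0=4 → after 3×micro: 1 ⇒ (c0=4, c1=2, c2=1)
macro 5: S0 reads c0=4 → after 1×micro: 1; S1 reads c0=1 → after 2×micro: 2; S2 reads c0=1 → after 3×micro: 4 ⇒ (c0=1, c1=2, c2=4)
macro 6: S0 reads c0=1 → after 1×micro: 3; S1 reads c0=3 → after 2×micro: 5; S2 reads c0=3 → after 3×micro: 4 ⇒ (c0=3, c1=5, c2=4)
macro 7: S0 reads c0=3 → after 1×micro: 4; S1 reads c0=4 → after 2×micro: 2; S2 reads c0=4 → after 3×micro: 1 ⇒ (c0=4, c1=2, c2=1)
macro 8: S0 reads c0=4 → after 1×micro: 1; S1 reads c0=1 → after 2×micro: 2; S2 reads c0=1 → after 3×micro: 4 ⇒ (c0=1, c1=2, c2=4)
macro 9: S0 reads c0=1 → after 1×micro: 3; S1 reads c0=3 → after 2×micro: 5; S2 reads c0=3 → after 3×micro: 4 ⇒ (c0=3, c1=5, c2=4)
macro 10: S0 reads c0=3 → after 1×micro: 4; S1 reads c0=4 → after 2×micro: 2; S2 reads c0=4 → after 3×micro: 1 ⇒ (c0=4, c1=2, c2=1)

c1 at macro-step 10 = 2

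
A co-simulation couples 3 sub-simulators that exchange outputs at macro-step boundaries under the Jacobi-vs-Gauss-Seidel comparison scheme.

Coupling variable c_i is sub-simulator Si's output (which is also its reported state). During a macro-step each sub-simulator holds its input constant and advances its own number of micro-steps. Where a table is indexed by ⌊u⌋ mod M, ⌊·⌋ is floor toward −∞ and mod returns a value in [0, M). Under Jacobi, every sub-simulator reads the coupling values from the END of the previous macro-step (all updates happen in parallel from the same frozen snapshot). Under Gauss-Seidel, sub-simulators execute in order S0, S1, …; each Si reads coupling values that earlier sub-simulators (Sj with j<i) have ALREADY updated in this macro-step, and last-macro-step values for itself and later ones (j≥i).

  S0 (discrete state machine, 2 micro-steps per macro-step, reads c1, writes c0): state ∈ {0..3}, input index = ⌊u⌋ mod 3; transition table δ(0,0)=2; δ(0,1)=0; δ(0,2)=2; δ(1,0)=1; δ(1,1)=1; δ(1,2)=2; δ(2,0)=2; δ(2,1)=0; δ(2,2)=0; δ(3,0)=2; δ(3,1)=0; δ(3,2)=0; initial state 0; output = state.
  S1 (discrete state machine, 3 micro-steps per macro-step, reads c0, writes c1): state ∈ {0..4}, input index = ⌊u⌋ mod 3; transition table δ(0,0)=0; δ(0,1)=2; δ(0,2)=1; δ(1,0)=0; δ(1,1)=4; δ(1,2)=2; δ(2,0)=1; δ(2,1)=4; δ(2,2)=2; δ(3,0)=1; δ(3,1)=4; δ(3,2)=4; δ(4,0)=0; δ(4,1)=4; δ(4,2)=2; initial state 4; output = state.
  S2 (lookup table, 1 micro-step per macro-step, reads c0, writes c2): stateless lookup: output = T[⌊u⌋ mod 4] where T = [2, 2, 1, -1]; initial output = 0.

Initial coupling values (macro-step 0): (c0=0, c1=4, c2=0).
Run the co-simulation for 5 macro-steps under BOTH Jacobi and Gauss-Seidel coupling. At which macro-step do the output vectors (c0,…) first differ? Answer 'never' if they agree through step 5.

first divergence at macro-step: 2

[Jacobi] macro 1: S0 reads c1=4 → after 2×micro: 0; S1 reads c0=0 → after 3×micro: 0; S2 reads c0=0 → after 1×micro: 2 ⇒ (c0=0, c1=0, c2=2)
[Jacobi] macro 2: S0 reads c1=0 → after 2×micro: 2; S1 reads c0=0 → after 3×micro: 0; S2 reads c0=0 → after 1×micro: 2 ⇒ (c0=2, c1=0, c2=2)
[Jacobi] macro 3: S0 reads c1=0 → after 2×micro: 2; S1 reads c0=2 → after 3×micro: 2; S2 reads c0=2 → after 1×micro: 1 ⇒ (c0=2, c1=2, c2=1)
[Jacobi] macro 4: S0 reads c1=2 → after 2×micro: 2; S1 reads c0=2 → after 3×micro: 2; S2 reads c0=2 → after 1×micro: 1 ⇒ (c0=2, c1=2, c2=1)
[Jacobi] macro 5: S0 reads c1=2 → after 2×micro: 2; S1 reads c0=2 → after 3×micro: 2; S2 reads c0=2 → after 1×micro: 1 ⇒ (c0=2, c1=2, c2=1)
[Gauss-Seidel] macro 1: S0 reads c1=4 → after 2×micro: 0; S1 reads c0=0 → after 3×micro: 0; S2 reads c0=0 → after 1×micro: 2 ⇒ (c0=0, c1=0, c2=2)
[Gauss-Seidel] macro 2: S0 reads c1=0 → after 2×micro: 2; S1 reads c0=2 → after 3×micro: 2; S2 reads c0=2 → after 1×micro: 1 ⇒ (c0=2, c1=2, c2=1)
[Gauss-Seidel] macro 3: S0 reads c1=2 → after 2×micro: 2; S1 reads c0=2 → after 3×micro: 2; S2 reads c0=2 → after 1×micro: 1 ⇒ (c0=2, c1=2, c2=1)
[Gauss-Seidel] macro 4: S0 reads c1=2 → after 2×micro: 2; S1 reads c0=2 → after 3×micro: 2; S2 reads c0=2 → after 1×micro: 1 ⇒ (c0=2, c1=2, c2=1)
[Gauss-Seidel] macro 5: S0 reads c1=2 → after 2×micro: 2; S1 reads c0=2 → after 3×micro: 2; S2 reads c0=2 → after 1×micro: 1 ⇒ (c0=2, c1=2, c2=1)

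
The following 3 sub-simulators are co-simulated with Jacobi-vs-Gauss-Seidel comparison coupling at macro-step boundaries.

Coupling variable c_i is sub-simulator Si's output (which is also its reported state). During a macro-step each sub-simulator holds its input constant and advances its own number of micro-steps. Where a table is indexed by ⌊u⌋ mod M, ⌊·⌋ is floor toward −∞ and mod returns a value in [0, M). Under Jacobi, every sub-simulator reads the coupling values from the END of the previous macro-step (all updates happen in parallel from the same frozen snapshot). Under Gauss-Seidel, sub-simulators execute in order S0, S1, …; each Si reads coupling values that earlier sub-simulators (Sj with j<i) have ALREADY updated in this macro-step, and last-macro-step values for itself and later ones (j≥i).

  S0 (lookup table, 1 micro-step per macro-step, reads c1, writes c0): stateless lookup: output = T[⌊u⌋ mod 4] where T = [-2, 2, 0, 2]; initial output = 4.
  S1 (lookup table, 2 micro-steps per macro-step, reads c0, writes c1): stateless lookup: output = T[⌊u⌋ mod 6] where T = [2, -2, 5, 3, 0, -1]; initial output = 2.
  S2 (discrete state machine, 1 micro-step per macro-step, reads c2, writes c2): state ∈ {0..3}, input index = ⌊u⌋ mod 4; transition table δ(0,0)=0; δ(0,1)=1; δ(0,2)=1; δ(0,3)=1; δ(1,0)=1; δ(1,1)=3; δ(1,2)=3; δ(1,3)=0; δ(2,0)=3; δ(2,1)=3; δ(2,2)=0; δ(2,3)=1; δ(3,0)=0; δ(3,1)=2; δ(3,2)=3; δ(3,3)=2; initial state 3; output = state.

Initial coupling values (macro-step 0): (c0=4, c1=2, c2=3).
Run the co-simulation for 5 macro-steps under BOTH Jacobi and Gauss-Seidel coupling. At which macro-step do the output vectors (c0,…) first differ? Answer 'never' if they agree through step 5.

[Jacobi] macro 1: S0 reads c1=2 → after 1×micro: 0; S1 reads c0=4 → after 2×micro: 0; S2 reads c2=3 → after 1×micro: 2 ⇒ (c0=0, c1=0, c2=2)
[Jacobi] macro 2: S0 reads c1=0 → after 1×micro: -2; S1 reads c0=0 → after 2×micro: 2; S2 reads c2=2 → after 1×micro: 0 ⇒ (c0=-2, c1=2, c2=0)
[Jacobi] macro 3: S0 reads c1=2 → after 1×micro: 0; S1 reads c0=-2 → after 2×micro: 0; S2 reads c2=0 → after 1×micro: 0 ⇒ (c0=0, c1=0, c2=0)
[Jacobi] macro 4: S0 reads c1=0 → after 1×micro: -2; S1 reads c0=0 → after 2×micro: 2; S2 reads c2=0 → after 1×micro: 0 ⇒ (c0=-2, c1=2, c2=0)
[Jacobi] macro 5: S0 reads c1=2 → after 1×micro: 0; S1 reads c0=-2 → after 2×micro: 0; S2 reads c2=0 → after 1×micro: 0 ⇒ (c0=0, c1=0, c2=0)
[Gauss-Seidel] macro 1: S0 reads c1=2 → after 1×micro: 0; S1 reads c0=0 → after 2×micro: 2; S2 reads c2=3 → after 1×micro: 2 ⇒ (c0=0, c1=2, c2=2)
[Gauss-Seidel] macro 2: S0 reads c1=2 → after 1×micro: 0; S1 reads c0=0 → after 2×micro: 2; S2 reads c2=2 → after 1×micro: 0 ⇒ (c0=0, c1=2, c2=0)
[Gauss-Seidel] macro 3: S0 reads c1=2 → after 1×micro: 0; S1 reads c0=0 → after 2×micro: 2; S2 reads c2=0 → after 1×micro: 0 ⇒ (c0=0, c1=2, c2=0)
[Gauss-Seidel] macro 4: S0 reads c1=2 → after 1×micro: 0; S1 reads c0=0 → after 2×micro: 2; S2 reads c2=0 → after 1×micro: 0 ⇒ (c0=0, c1=2, c2=0)
[Gauss-Seidel] macro 5: S0 reads c1=2 → after 1×micro: 0; S1 reads c0=0 → after 2×micro: 2; S2 reads c2=0 → after 1×micro: 0 ⇒ (c0=0, c1=2, c2=0)

first divergence at macro-step: 1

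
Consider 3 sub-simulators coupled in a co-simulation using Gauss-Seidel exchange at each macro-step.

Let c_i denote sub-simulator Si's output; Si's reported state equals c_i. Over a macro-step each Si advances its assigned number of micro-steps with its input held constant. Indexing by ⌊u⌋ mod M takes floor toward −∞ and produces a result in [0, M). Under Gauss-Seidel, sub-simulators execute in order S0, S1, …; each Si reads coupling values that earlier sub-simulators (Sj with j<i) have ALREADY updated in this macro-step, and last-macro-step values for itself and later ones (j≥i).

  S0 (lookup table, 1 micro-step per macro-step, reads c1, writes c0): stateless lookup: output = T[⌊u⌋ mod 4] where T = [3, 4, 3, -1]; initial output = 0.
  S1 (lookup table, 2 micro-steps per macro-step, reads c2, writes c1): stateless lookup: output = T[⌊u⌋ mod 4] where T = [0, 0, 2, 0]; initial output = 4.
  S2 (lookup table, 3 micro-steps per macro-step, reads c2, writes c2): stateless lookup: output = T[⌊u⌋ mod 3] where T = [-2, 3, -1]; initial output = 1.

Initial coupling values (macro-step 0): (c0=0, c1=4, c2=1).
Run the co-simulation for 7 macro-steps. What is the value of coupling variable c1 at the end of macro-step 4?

macro 1: S0 reads c1=4 → after 1×micro: 3; S1 reads c2=1 → after 2×micro: 0; S2 reads c2=1 → after 3×micro: 3 ⇒ (c0=3, c1=0, c2=3)
macro 2: S0 reads c1=0 → after 1×micro: 3; S1 reads c2=3 → after 2×micro: 0; S2 reads c2=3 → after 3×micro: -2 ⇒ (c0=3, c1=0, c2=-2)
macro 3: S0 reads c1=0 → after 1×micro: 3; S1 reads c2=-2 → after 2×micro: 2; S2 reads c2=-2 → after 3×micro: 3 ⇒ (c0=3, c1=2, c2=3)
macro 4: S0 reads c1=2 → after 1×micro: 3; S1 reads c2=3 → after 2×micro: 0; S2 reads c2=3 → after 3×micro: -2 ⇒ (c0=3, c1=0, c2=-2)
macro 5: S0 reads c1=0 → after 1×micro: 3; S1 reads c2=-2 → after 2×micro: 2; S2 reads c2=-2 → after 3×micro: 3 ⇒ (c0=3, c1=2, c2=3)
macro 6: S0 reads c1=2 → after 1×micro: 3; S1 reads c2=3 → after 2×micro: 0; S2 reads c2=3 → after 3×micro: -2 ⇒ (c0=3, c1=0, c2=-2)
macro 7: S0 reads c1=0 → after 1×micro: 3; S1 reads c2=-2 → after 2×micro: 2; S2 reads c2=-2 → after 3×micro: 3 ⇒ (c0=3, c1=2, c2=3)

c1 at macro-step 4 = 0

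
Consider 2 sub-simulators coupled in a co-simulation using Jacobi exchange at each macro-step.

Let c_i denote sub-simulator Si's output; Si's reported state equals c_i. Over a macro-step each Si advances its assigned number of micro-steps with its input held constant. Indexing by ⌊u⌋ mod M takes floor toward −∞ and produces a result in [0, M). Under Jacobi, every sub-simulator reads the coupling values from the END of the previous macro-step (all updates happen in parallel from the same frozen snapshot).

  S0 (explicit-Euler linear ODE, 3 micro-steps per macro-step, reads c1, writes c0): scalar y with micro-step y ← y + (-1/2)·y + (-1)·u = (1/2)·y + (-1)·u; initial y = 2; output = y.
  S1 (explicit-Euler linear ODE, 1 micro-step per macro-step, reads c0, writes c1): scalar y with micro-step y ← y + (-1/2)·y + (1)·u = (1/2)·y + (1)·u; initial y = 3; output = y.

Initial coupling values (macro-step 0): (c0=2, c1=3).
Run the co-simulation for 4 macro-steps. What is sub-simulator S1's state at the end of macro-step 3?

S1 state at macro-step 3 = -67/8

macro 1: S0 reads c1=3 → after 3×micro: -5; S1 reads c0=2 → after 1×micro: 7/2 ⇒ (c0=-5, c1=7/2)
macro 2: S0 reads c1=7/2 → after 3×micro: -27/4; S1 reads c0=-5 → after 1×micro: -13/4 ⇒ (c0=-27/4, c1=-13/4)
macro 3: S0 reads c1=-13/4 → after 3×micro: 155/32; S1 reads c0=-27/4 → after 1×micro: -67/8 ⇒ (c0=155/32, c1=-67/8)
macro 4: S0 reads c1=-67/8 → after 3×micro: 3907/256; S1 reads c0=155/32 → after 1×micro: 21/32 ⇒ (c0=3907/256, c1=21/32)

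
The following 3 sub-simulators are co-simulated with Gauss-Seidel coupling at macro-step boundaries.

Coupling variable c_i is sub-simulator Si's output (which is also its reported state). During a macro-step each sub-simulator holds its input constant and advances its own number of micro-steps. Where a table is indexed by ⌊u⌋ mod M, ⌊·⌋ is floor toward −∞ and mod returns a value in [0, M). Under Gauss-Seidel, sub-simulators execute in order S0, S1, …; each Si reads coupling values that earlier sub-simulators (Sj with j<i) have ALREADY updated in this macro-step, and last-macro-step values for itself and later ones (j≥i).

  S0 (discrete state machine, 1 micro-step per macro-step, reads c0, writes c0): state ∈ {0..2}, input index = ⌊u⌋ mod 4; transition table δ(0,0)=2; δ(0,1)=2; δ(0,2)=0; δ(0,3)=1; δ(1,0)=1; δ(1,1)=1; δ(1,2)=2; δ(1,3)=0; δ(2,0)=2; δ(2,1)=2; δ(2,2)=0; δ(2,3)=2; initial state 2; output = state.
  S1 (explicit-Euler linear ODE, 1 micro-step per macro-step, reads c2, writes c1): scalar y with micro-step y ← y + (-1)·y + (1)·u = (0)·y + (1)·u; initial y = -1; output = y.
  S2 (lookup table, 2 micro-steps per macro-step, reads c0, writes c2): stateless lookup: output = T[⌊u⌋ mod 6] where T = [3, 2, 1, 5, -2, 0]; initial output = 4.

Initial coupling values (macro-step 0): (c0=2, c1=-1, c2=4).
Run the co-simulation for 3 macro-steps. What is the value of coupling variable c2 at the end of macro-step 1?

c2 at macro-step 1 = 3

macro 1: S0 reads c0=2 → after 1×micro: 0; S1 reads c2=4 → after 1×micro: 4; S2 reads c0=0 → after 2×micro: 3 ⇒ (c0=0, c1=4, c2=3)
macro 2: S0 reads c0=0 → after 1×micro: 2; S1 reads c2=3 → after 1×micro: 3; S2 reads c0=2 → after 2×micro: 1 ⇒ (c0=2, c1=3, c2=1)
macro 3: S0 reads c0=2 → after 1×micro: 0; S1 reads c2=1 → after 1×micro: 1; S2 reads c0=0 → after 2×micro: 3 ⇒ (c0=0, c1=1, c2=3)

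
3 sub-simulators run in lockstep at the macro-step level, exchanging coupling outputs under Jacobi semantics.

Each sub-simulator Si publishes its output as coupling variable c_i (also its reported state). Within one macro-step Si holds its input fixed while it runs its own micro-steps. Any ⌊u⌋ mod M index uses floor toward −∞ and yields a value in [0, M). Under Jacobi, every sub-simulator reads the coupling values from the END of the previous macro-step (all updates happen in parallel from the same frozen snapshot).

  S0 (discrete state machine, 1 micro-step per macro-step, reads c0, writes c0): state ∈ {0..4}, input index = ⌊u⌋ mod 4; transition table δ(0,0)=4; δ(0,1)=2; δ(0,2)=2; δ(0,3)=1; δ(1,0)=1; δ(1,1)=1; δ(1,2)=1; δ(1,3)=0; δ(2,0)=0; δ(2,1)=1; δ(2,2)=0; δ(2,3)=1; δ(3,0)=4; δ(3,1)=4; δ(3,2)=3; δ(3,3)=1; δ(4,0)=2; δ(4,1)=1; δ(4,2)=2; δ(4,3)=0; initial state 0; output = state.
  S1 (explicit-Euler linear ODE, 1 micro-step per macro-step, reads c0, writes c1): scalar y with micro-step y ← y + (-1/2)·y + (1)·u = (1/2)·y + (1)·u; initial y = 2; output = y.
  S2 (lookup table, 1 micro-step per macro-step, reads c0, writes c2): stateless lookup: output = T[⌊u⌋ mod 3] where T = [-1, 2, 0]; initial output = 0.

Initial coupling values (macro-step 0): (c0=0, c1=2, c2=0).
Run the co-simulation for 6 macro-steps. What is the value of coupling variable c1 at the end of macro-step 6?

macro 1: S0 reads c0=0 → after 1×micro: 4; S1 reads c0=0 → after 1×micro: 1; S2 reads c0=0 → after 1×micro: -1 ⇒ (c0=4, c1=1, c2=-1)
macro 2: S0 reads c0=4 → after 1×micro: 2; S1 reads c0=4 → after 1×micro: 9/2; S2 reads c0=4 → after 1×micro: 2 ⇒ (c0=2, c1=9/2, c2=2)
macro 3: S0 reads c0=2 → after 1×micro: 0; S1 reads c0=2 → after 1×micro: 17/4; S2 reads c0=2 → after 1×micro: 0 ⇒ (c0=0, c1=17/4, c2=0)
macro 4: S0 reads c0=0 → after 1×micro: 4; S1 reads c0=0 → after 1×micro: 17/8; S2 reads c0=0 → after 1×micro: -1 ⇒ (c0=4, c1=17/8, c2=-1)
macro 5: S0 reads c0=4 → after 1×micro: 2; S1 reads c0=4 → after 1×micro: 81/16; S2 reads c0=4 → after 1×micro: 2 ⇒ (c0=2, c1=81/16, c2=2)
macro 6: S0 reads c0=2 → after 1×micro: 0; S1 reads c0=2 → after 1×micro: 145/32; S2 reads c0=2 → after 1×micro: 0 ⇒ (c0=0, c1=145/32, c2=0)

c1 at macro-step 6 = 145/32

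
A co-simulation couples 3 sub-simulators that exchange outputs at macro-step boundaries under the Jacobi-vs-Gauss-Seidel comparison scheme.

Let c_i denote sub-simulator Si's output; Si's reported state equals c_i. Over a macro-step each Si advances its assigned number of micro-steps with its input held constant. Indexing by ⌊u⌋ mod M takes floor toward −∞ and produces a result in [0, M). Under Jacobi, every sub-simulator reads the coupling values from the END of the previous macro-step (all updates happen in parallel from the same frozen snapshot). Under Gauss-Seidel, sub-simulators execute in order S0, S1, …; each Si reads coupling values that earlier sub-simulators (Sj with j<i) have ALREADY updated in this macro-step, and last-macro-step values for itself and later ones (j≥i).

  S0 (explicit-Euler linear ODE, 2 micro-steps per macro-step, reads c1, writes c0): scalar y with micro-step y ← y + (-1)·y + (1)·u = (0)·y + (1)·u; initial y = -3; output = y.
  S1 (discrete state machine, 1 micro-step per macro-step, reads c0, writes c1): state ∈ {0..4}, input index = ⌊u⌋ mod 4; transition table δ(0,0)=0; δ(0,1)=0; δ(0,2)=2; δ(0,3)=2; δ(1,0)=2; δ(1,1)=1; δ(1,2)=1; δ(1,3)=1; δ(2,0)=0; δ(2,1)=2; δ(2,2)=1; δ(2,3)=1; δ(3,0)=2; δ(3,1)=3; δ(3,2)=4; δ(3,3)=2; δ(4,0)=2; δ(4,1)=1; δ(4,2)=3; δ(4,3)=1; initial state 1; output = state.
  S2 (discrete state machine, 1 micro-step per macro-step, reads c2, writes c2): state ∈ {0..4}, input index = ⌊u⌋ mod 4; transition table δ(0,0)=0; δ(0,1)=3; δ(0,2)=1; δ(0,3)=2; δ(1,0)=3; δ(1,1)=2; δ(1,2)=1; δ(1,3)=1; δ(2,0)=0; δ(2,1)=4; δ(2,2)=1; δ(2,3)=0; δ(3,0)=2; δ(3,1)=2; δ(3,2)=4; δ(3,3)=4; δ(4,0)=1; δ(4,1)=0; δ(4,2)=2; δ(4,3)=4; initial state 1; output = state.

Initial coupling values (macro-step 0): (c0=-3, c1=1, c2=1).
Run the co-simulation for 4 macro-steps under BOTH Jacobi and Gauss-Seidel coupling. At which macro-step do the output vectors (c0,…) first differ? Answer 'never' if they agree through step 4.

first divergence at macro-step: never

[Jacobi] macro 1: S0 reads c1=1 → after 2×micro: 1; S1 reads c0=-3 → after 1×micro: 1; S2 reads c2=1 → after 1×micro: 2 ⇒ (c0=1, c1=1, c2=2)
[Jacobi] macro 2: S0 reads c1=1 → after 2×micro: 1; S1 reads c0=1 → after 1×micro: 1; S2 reads c2=2 → after 1×micro: 1 ⇒ (c0=1, c1=1, c2=1)
[Jacobi] macro 3: S0 reads c1=1 → after 2×micro: 1; S1 reads c0=1 → after 1×micro: 1; S2 reads c2=1 → after 1×micro: 2 ⇒ (c0=1, c1=1, c2=2)
[Jacobi] macro 4: S0 reads c1=1 → after 2×micro: 1; S1 reads c0=1 → after 1×micro: 1; S2 reads c2=2 → after 1×micro: 1 ⇒ (c0=1, c1=1, c2=1)
[Gauss-Seidel] macro 1: S0 reads c1=1 → after 2×micro: 1; S1 reads c0=1 → after 1×micro: 1; S2 reads c2=1 → after 1×micro: 2 ⇒ (c0=1, c1=1, c2=2)
[Gauss-Seidel] macro 2: S0 reads c1=1 → after 2×micro: 1; S1 reads c0=1 → after 1×micro: 1; S2 reads c2=2 → after 1×micro: 1 ⇒ (c0=1, c1=1, c2=1)
[Gauss-Seidel] macro 3: S0 reads c1=1 → after 2×micro: 1; S1 reads c0=1 → after 1×micro: 1; S2 reads c2=1 → after 1×micro: 2 ⇒ (c0=1, c1=1, c2=2)
[Gauss-Seidel] macro 4: S0 reads c1=1 → after 2×micro: 1; S1 reads c0=1 → after 1×micro: 1; S2 reads c2=2 → after 1×micro: 1 ⇒ (c0=1, c1=1, c2=1)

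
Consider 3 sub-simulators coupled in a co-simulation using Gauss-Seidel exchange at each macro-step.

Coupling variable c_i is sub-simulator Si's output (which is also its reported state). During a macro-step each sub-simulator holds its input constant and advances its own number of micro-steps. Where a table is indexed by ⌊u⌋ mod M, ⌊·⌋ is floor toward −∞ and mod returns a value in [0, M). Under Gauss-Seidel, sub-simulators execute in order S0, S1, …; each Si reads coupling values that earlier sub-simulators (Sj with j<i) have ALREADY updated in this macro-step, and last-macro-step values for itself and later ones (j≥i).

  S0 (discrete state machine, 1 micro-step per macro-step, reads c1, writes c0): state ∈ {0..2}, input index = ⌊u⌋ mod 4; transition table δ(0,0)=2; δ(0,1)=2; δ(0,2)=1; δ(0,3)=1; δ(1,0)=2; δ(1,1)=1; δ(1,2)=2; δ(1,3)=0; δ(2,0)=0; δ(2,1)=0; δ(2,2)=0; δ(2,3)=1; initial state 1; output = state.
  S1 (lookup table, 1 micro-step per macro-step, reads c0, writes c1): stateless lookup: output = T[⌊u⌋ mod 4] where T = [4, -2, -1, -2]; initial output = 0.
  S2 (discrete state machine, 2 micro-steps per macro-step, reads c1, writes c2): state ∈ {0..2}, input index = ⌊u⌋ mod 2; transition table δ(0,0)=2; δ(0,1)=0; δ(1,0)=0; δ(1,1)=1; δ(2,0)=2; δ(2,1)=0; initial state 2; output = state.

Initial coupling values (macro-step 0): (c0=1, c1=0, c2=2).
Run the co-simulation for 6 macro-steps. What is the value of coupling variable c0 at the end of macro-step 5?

c0 at macro-step 5 = 2

macro 1: S0 reads c1=0 → after 1×micro: 2; S1 reads c0=2 → after 1×micro: -1; S2 reads c1=-1 → after 2×micro: 0 ⇒ (c0=2, c1=-1, c2=0)
macro 2: S0 reads c1=-1 → after 1×micro: 1; S1 reads c0=1 → after 1×micro: -2; S2 reads c1=-2 → after 2×micro: 2 ⇒ (c0=1, c1=-2, c2=2)
macro 3: S0 reads c1=-2 → after 1×micro: 2; S1 reads c0=2 → after 1×micro: -1; S2 reads c1=-1 → after 2×micro: 0 ⇒ (c0=2, c1=-1, c2=0)
macro 4: S0 reads c1=-1 → after 1×micro: 1; S1 reads c0=1 → after 1×micro: -2; S2 reads c1=-2 → after 2×micro: 2 ⇒ (c0=1, c1=-2, c2=2)
macro 5: S0 reads c1=-2 → after 1×micro: 2; S1 reads c0=2 → after 1×micro: -1; S2 reads c1=-1 → after 2×micro: 0 ⇒ (c0=2, c1=-1, c2=0)
macro 6: S0 reads c1=-1 → after 1×micro: 1; S1 reads c0=1 → after 1×micro: -2; S2 reads c1=-2 → after 2×micro: 2 ⇒ (c0=1, c1=-2, c2=2)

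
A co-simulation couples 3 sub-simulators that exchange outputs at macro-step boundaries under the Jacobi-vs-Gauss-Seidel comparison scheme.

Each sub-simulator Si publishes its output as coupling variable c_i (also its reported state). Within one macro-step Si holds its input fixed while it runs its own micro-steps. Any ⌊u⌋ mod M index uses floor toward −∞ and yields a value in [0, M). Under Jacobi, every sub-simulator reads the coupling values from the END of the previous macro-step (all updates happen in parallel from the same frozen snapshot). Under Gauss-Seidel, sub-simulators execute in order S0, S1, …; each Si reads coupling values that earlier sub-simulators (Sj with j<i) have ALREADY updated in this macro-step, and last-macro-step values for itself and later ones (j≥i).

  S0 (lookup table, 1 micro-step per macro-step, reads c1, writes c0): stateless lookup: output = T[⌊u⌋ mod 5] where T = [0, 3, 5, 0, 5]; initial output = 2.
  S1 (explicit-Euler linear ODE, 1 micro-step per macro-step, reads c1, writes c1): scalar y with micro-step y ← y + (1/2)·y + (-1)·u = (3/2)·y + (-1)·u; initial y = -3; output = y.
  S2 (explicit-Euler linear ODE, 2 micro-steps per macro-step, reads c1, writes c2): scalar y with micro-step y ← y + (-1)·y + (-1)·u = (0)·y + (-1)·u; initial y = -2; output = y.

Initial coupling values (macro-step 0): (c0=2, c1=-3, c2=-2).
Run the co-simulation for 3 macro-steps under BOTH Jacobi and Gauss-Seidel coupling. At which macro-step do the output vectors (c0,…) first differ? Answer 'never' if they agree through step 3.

[Jacobi] macro 1: S0 reads c1=-3 → after 1×micro: 5; S1 reads c1=-3 → after 1×micro: -3/2; S2 reads c1=-3 → after 2×micro: 3 ⇒ (c0=5, c1=-3/2, c2=3)
[Jacobi] macro 2: S0 reads c1=-3/2 → after 1×micro: 0; S1 reads c1=-3/2 → after 1×micro: -3/4; S2 reads c1=-3/2 → after 2×micro: 3/2 ⇒ (c0=0, c1=-3/4, c2=3/2)
[Jacobi] macro 3: S0 reads c1=-3/4 → after 1×micro: 5; S1 reads c1=-3/4 → after 1×micro: -3/8; S2 reads c1=-3/4 → after 2×micro: 3/4 ⇒ (c0=5, c1=-3/8, c2=3/4)
[Gauss-Seidel] macro 1: S0 reads c1=-3 → after 1×micro: 5; S1 reads c1=-3 → after 1×micro: -3/2; S2 reads c1=-3/2 → after 2×micro: 3/2 ⇒ (c0=5, c1=-3/2, c2=3/2)
[Gauss-Seidel] macro 2: S0 reads c1=-3/2 → after 1×micro: 0; S1 reads c1=-3/2 → after 1×micro: -3/4; S2 reads c1=-3/4 → after 2×micro: 3/4 ⇒ (c0=0, c1=-3/4, c2=3/4)
[Gauss-Seidel] macro 3: S0 reads c1=-3/4 → after 1×micro: 5; S1 reads c1=-3/4 → after 1×micro: -3/8; S2 reads c1=-3/8 → after 2×micro: 3/8 ⇒ (c0=5, c1=-3/8, c2=3/8)

first divergence at macro-step: 1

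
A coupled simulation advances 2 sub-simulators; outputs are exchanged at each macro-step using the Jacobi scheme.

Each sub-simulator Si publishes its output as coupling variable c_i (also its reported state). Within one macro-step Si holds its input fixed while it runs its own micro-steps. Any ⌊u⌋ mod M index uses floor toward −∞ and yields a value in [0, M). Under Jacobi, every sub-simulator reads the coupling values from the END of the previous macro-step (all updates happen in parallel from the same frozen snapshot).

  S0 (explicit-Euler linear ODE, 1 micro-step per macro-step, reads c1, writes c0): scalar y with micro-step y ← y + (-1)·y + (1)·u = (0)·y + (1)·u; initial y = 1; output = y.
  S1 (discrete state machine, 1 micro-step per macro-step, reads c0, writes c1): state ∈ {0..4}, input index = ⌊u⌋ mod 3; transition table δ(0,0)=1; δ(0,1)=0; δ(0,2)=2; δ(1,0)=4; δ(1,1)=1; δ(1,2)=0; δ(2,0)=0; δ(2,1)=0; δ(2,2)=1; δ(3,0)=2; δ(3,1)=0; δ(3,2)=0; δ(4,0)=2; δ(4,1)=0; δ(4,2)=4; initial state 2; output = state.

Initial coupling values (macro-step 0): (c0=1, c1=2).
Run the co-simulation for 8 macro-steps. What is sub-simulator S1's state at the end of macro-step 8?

S1 state at macro-step 8 = 2

macro 1: S0 reads c1=2 → after 1×micro: 2; S1 reads c0=1 → after 1×micro: 0 ⇒ (c0=2, c1=0)
macro 2: S0 reads c1=0 → after 1×micro: 0; S1 reads c0=2 → after 1×micro: 2 ⇒ (c0=0, c1=2)
macro 3: S0 reads c1=2 → after 1×micro: 2; S1 reads c0=0 → after 1×micro: 0 ⇒ (c0=2, c1=0)
macro 4: S0 reads c1=0 → after 1×micro: 0; S1 reads c0=2 → after 1×micro: 2 ⇒ (c0=0, c1=2)
macro 5: S0 reads c1=2 → after 1×micro: 2; S1 reads c0=0 → after 1×micro: 0 ⇒ (c0=2, c1=0)
macro 6: S0 reads c1=0 → after 1×micro: 0; S1 reads c0=2 → after 1×micro: 2 ⇒ (c0=0, c1=2)
macro 7: S0 reads c1=2 → after 1×micro: 2; S1 reads c0=0 → after 1×micro: 0 ⇒ (c0=2, c1=0)
macro 8: S0 reads c1=0 → after 1×micro: 0; S1 reads c0=2 → after 1×micro: 2 ⇒ (c0=0, c1=2)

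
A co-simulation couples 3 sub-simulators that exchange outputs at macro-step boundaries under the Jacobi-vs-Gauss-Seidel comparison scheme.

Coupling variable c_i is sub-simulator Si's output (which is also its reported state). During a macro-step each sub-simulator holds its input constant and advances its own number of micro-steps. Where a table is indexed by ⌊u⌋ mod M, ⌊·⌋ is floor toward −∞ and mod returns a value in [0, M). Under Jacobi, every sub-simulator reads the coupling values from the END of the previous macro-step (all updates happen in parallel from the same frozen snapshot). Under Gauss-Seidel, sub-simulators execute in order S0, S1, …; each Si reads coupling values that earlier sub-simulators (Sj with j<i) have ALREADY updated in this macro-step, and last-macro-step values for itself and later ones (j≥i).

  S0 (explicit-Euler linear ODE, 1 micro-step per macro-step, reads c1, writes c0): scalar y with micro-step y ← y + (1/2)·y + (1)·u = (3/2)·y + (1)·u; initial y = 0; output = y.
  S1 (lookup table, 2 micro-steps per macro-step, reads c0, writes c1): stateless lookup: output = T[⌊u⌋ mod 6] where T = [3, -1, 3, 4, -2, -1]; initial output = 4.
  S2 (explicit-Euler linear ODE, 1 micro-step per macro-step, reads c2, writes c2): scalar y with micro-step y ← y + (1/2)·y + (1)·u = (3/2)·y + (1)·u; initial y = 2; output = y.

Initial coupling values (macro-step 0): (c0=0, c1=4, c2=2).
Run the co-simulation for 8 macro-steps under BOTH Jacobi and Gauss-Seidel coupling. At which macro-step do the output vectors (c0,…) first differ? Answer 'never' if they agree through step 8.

first divergence at macro-step: 1

[Jacobi] macro 1: S0 reads c1=4 → after 1×micro: 4; S1 reads c0=0 → after 2×micro: 3; S2 reads c2=2 → after 1×micro: 5 ⇒ (c0=4, c1=3, c2=5)
[Jacobi] macro 2: S0 reads c1=3 → after 1×micro: 9; S1 reads c0=4 → after 2×micro: -2; S2 reads c2=5 → after 1×micro: 25/2 ⇒ (c0=9, c1=-2, c2=25/2)
[Jacobi] macro 3: S0 reads c1=-2 → after 1×micro: 23/2; S1 reads c0=9 → after 2×micro: 4; S2 reads c2=25/2 → after 1×micro: 125/4 ⇒ (c0=23/2, c1=4, c2=125/4)
[Jacobi] macro 4: S0 reads c1=4 → after 1×micro: 85/4; S1 reads c0=23/2 → after 2×micro: -1; S2 reads c2=125/4 → after 1×micro: 625/8 ⇒ (c0=85/4, c1=-1, c2=625/8)
[Jacobi] macro 5: S0 reads c1=-1 → after 1×micro: 247/8; S1 reads c0=85/4 → after 2×micro: 4; S2 reads c2=625/8 → after 1×micro: 3125/16 ⇒ (c0=247/8, c1=4, c2=3125/16)
[Jacobi] macro 6: S0 reads c1=4 → after 1×micro: 805/16; S1 reads c0=247/8 → after 2×micro: 3; S2 reads c2=3125/16 → after 1×micro: 15625/32 ⇒ (c0=805/16, c1=3, c2=15625/32)
[Jacobi] macro 7: S0 reads c1=3 → after 1×micro: 2511/32; S1 reads c0=805/16 → after 2×micro: 3; S2 reads c2=15625/32 → after 1×micro: 78125/64 ⇒ (c0=2511/32, c1=3, c2=78125/64)
[Jacobi] macro 8: S0 reads c1=3 → after 1×micro: 7725/64; S1 reads c0=2511/32 → after 2×micro: 3; S2 reads c2=78125/64 → after 1×micro: 390625/128 ⇒ (c0=7725/64, c1=3, c2=390625/128)
[Gauss-Seidel] macro 1: S0 reads c1=4 → after 1×micro: 4; S1 reads c0=4 → after 2×micro: -2; S2 reads c2=2 → after 1×micro: 5 ⇒ (c0=4, c1=-2, c2=5)
[Gauss-Seidel] macro 2: S0 reads c1=-2 → after 1×micro: 4; S1 reads c0=4 → after 2×micro: -2; S2 reads c2=5 → after 1×micro: 25/2 ⇒ (c0=4, c1=-2, c2=25/2)
[Gauss-Seidel] macro 3: S0 reads c1=-2 → after 1×micro: 4; S1 reads c0=4 → after 2×micro: -2; S2 reads c2=25/2 → after 1×micro: 125/4 ⇒ (c0=4, c1=-2, c2=125/4)
[Gauss-Seidel] macro 4: S0 reads c1=-2 → after 1×micro: 4; S1 reads c0=4 → after 2×micro: -2; S2 reads c2=125/4 → after 1×micro: 625/8 ⇒ (c0=4, c1=-2, c2=625/8)
[Gauss-Seidel] macro 5: S0 reads c1=-2 → after 1×micro: 4; S1 reads c0=4 → after 2×micro: -2; S2 reads c2=625/8 → after 1×micro: 3125/16 ⇒ (c0=4, c1=-2, c2=3125/16)
[Gauss-Seidel] macro 6: S0 reads c1=-2 → after 1×micro: 4; S1 reads c0=4 → after 2×micro: -2; S2 reads c2=3125/16 → after 1×micro: 15625/32 ⇒ (c0=4, c1=-2, c2=15625/32)
[Gauss-Seidel] macro 7: S0 reads c1=-2 → after 1×micro: 4; S1 reads c0=4 → after 2×micro: -2; S2 reads c2=15625/32 → after 1×micro: 78125/64 ⇒ (c0=4, c1=-2, c2=78125/64)
[Gauss-Seidel] macro 8: S0 reads c1=-2 → after 1×micro: 4; S1 reads c0=4 → after 2×micro: -2; S2 reads c2=78125/64 → after 1×micro: 390625/128 ⇒ (c0=4, c1=-2, c2=390625/128)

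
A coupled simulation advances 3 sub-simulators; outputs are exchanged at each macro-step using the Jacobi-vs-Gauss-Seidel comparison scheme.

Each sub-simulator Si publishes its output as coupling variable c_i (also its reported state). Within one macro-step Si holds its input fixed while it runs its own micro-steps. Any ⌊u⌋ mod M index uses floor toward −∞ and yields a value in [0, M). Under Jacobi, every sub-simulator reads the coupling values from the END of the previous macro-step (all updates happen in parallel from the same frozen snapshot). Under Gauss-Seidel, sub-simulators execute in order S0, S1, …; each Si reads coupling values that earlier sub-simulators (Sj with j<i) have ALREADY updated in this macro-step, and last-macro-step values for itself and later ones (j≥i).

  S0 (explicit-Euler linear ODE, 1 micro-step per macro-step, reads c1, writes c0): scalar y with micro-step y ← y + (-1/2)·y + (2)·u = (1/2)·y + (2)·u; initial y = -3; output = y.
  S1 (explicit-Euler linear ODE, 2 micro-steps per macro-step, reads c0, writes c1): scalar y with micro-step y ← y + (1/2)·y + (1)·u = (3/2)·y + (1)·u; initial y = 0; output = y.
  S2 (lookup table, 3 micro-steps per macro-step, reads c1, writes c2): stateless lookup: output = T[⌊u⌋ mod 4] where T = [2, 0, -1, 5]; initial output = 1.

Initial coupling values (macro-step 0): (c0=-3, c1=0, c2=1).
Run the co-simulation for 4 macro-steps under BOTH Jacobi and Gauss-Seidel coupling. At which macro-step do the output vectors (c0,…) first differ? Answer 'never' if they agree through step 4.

first divergence at macro-step: 1

[Jacobi] macro 1: S0 reads c1=0 → after 1×micro: -3/2; S1 reads c0=-3 → after 2×micro: -15/2; S2 reads c1=0 → after 3×micro: 2 ⇒ (c0=-3/2, c1=-15/2, c2=2)
[Jacobi] macro 2: S0 reads c1=-15/2 → after 1×micro: -63/4; S1 reads c0=-3/2 → after 2×micro: -165/8; S2 reads c1=-15/2 → after 3×micro: 2 ⇒ (c0=-63/4, c1=-165/8, c2=2)
[Jacobi] macro 3: S0 reads c1=-165/8 → after 1×micro: -393/8; S1 reads c0=-63/4 → after 2×micro: -2745/32; S2 reads c1=-165/8 → after 3×micro: 5 ⇒ (c0=-393/8, c1=-2745/32, c2=5)
[Jacobi] macro 4: S0 reads c1=-2745/32 → after 1×micro: -1569/8; S1 reads c0=-393/8 → after 2×micro: -40425/128; S2 reads c1=-2745/32 → after 3×micro: -1 ⇒ (c0=-1569/8, c1=-40425/128, c2=-1)
[Gauss-Seidel] macro 1: S0 reads c1=0 → after 1×micro: -3/2; S1 reads c0=-3/2 → after 2×micro: -15/4; S2 reads c1=-15/4 → after 3×micro: 2 ⇒ (c0=-3/2, c1=-15/4, c2=2)
[Gauss-Seidel] macro 2: S0 reads c1=-15/4 → after 1×micro: -33/4; S1 reads c0=-33/4 → after 2×micro: -465/16; S2 reads c1=-465/16 → after 3×micro: -1 ⇒ (c0=-33/4, c1=-465/16, c2=-1)
[Gauss-Seidel] macro 3: S0 reads c1=-465/16 → after 1×micro: -249/4; S1 reads c0=-249/4 → after 2×micro: -14145/64; S2 reads c1=-14145/64 → after 3×micro: -1 ⇒ (c0=-249/4, c1=-14145/64, c2=-1)
[Gauss-Seidel] macro 4: S0 reads c1=-14145/64 → after 1×micro: -15141/32; S1 reads c0=-15141/32 → after 2×micro: -430125/256; S2 reads c1=-430125/256 → after 3×micro: 5 ⇒ (c0=-15141/32, c1=-430125/256, c2=5)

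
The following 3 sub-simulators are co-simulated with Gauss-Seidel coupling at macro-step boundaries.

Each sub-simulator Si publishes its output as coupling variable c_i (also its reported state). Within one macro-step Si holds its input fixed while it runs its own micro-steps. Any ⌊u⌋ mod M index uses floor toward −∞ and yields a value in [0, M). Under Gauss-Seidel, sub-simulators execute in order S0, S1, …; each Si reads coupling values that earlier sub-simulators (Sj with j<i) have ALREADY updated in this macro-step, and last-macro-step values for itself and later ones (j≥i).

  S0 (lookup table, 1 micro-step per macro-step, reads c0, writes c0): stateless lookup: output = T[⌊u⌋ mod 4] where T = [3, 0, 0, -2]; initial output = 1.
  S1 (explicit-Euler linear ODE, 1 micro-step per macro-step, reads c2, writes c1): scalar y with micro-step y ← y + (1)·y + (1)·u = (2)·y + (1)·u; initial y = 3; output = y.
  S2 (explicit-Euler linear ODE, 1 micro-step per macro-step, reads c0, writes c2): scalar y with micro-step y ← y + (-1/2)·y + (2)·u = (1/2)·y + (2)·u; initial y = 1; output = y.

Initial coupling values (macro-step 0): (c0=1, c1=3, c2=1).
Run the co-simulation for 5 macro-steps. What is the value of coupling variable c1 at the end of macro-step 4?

macro 1: S0 reads c0=1 → after 1×micro: 0; S1 reads c2=1 → after 1×micro: 7; S2 reads c0=0 → after 1×micro: 1/2 ⇒ (c0=0, c1=7, c2=1/2)
macro 2: S0 reads c0=0 → after 1×micro: 3; S1 reads c2=1/2 → after 1×micro: 29/2; S2 reads c0=3 → after 1×micro: 25/4 ⇒ (c0=3, c1=29/2, c2=25/4)
macro 3: S0 reads c0=3 → after 1×micro: -2; S1 reads c2=25/4 → after 1×micro: 141/4; S2 reads c0=-2 → after 1×micro: -7/8 ⇒ (c0=-2, c1=141/4, c2=-7/8)
macro 4: S0 reads c0=-2 → after 1×micro: 0; S1 reads c2=-7/8 → after 1×micro: 557/8; S2 reads c0=0 → after 1×micro: -7/16 ⇒ (c0=0, c1=557/8, c2=-7/16)
macro 5: S0 reads c0=0 → after 1×micro: 3; S1 reads c2=-7/16 → after 1×micro: 2221/16; S2 reads c0=3 → after 1×micro: 185/32 ⇒ (c0=3, c1=2221/16, c2=185/32)

c1 at macro-step 4 = 557/8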